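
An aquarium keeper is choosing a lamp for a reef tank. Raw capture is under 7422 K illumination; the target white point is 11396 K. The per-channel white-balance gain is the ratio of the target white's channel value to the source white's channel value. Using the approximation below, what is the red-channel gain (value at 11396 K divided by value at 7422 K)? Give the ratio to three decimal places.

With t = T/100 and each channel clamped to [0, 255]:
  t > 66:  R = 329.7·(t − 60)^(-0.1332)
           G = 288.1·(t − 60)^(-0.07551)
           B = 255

At 7422 K (t = 74.22):
  R = 329.7·(74.22 − 60)^(-0.1332) = 329.7·14.22^(-0.1332) = 329.7·0.70216 = 231.501.
At 11396 K (t = 113.96):
  R = 329.7·(113.96 − 60)^(-0.1332) = 329.7·53.96^(-0.1332) = 329.7·0.58788 = 193.824.
Gain = 193.824 / 231.501 = 0.8372 → 0.837.

0.837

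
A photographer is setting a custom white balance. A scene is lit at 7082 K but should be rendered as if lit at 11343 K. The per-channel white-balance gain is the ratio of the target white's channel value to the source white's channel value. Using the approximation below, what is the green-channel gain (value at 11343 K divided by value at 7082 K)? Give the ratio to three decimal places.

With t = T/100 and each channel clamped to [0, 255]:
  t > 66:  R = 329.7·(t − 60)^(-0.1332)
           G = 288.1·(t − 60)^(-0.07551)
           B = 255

0.886

At 7082 K (t = 70.82):
  G = 288.1·(70.82 − 60)^(-0.07551) = 288.1·10.82^(-0.07551) = 288.1·0.83542 = 240.685.
At 11343 K (t = 113.43):
  G = 288.1·(113.43 − 60)^(-0.07551) = 288.1·53.43^(-0.07551) = 288.1·0.74052 = 213.343.
Gain = 213.343 / 240.685 = 0.8864 → 0.886.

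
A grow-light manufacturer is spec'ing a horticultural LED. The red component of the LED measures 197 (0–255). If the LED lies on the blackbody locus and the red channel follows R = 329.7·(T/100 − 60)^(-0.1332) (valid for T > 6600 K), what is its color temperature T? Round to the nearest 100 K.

(t − 60)^(-0.1332) = 197/329.7 = 0.59751.
t − 60 = 0.59751^(1/-0.1332) = 0.59751^(-7.508) = 47.761, so t = 107.761.
T = 100·t = 10776 K → 10800 K to the nearest 100 K.

10800 K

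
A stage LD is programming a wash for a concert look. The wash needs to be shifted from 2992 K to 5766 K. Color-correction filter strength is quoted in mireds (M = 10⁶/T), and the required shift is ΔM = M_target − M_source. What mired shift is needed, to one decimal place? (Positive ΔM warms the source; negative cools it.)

M_source = 10⁶/2992 = 334.225; M_target = 10⁶/5766 = 173.430.
ΔM = 173.430 − 334.225 = -160.794 → -160.8 mireds, a cooling shift.

-160.8 mireds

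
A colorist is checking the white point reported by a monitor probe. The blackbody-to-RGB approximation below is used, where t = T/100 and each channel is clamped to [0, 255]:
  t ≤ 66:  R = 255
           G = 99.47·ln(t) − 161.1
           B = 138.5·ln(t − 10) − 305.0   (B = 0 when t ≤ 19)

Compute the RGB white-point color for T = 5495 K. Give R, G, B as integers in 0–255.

t = 5495/100 = 54.95; the t ≤ 66 branch applies.
R = 255 by definition for t ≤ 66.
G = 99.47·ln 54.95 − 161.1 = 99.47·4.0064 − 161.1 = 237.419.
B = 138.5·ln(54.95 − 10) − 305.0 = 138.5·ln 44.95 − 305.0 = 138.5·3.8056 − 305.0 = 222.069.
Rounded: (255, 237, 222).

R=255, G=237, B=222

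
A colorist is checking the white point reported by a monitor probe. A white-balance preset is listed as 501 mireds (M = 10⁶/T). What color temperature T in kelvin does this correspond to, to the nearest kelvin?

1996 K

T = 10⁶ / 501 = 1996.01 K → 1996 K.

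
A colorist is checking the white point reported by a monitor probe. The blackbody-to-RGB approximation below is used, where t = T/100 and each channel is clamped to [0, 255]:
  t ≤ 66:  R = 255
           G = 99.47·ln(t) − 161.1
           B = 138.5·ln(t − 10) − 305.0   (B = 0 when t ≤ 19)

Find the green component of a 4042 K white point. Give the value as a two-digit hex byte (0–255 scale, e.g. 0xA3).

t = 4042/100 = 40.42; the t ≤ 66 branch applies.
G = 99.47·ln 40.42 − 161.1 = 99.47·3.6993 − 161.1 = 206.872.
Rounded: 207; in hex, 0xCF.

0xCF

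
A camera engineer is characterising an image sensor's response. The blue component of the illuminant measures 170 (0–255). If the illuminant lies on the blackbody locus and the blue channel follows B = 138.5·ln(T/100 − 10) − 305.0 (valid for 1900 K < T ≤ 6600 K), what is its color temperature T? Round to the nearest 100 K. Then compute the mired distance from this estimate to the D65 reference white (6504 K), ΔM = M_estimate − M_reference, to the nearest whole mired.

+90 mireds

ln(t − 10) = (170 + 305.0) / 138.5 = 3.4296.
t − 10 = e^3.4296 = 30.864, so t = 40.864.
T = 100·t = 4086 K → 4100 K to the nearest 100 K.
M_estimate = 10⁶/4100 = 243.90; M_reference = 10⁶/6504 = 153.75.
ΔM = 243.90 − 153.75 = 90.15 → +90 mireds.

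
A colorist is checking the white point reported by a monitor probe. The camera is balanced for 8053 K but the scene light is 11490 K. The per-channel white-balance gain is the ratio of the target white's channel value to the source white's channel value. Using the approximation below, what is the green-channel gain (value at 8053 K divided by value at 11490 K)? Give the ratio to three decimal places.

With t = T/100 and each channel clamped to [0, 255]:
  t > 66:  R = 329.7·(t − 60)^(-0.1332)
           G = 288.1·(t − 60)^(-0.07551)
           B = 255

At 11490 K (t = 114.9):
  G = 288.1·(114.9 − 60)^(-0.07551) = 288.1·54.9^(-0.07551) = 288.1·0.73900 = 212.906.
At 8053 K (t = 80.53):
  G = 288.1·(80.53 − 60)^(-0.07551) = 288.1·20.53^(-0.07551) = 288.1·0.79598 = 229.321.
Gain = 229.321 / 212.906 = 1.0771 → 1.077.

1.077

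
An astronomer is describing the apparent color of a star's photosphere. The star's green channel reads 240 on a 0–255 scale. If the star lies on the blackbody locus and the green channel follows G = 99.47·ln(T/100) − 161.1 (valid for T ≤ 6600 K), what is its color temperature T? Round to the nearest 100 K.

ln t = (240 + 161.1) / 99.47 = 4.0324.
t = e^4.0324 = 56.394.
T = 100·t = 5639 K → 5600 K to the nearest 100 K.

5600 K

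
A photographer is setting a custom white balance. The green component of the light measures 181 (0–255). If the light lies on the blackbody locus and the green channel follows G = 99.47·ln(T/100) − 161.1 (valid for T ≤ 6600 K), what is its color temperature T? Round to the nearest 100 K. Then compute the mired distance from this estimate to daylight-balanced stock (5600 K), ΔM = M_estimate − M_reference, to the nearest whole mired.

ln t = (181 + 161.1) / 99.47 = 3.4392.
t = e^3.4392 = 31.163.
T = 100·t = 3116 K → 3100 K to the nearest 100 K.
M_estimate = 10⁶/3100 = 322.58; M_reference = 10⁶/5600 = 178.57.
ΔM = 322.58 − 178.57 = 144.01 → +144 mireds.

+144 mireds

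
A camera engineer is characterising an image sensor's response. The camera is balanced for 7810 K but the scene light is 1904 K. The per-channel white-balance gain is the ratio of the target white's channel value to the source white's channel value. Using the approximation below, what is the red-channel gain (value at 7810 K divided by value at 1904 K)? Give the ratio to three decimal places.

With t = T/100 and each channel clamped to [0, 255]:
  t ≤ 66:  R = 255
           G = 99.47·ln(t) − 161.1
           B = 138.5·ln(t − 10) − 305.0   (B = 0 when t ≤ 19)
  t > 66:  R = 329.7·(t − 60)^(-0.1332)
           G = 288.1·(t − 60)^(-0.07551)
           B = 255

0.879

At 1904 K (t = 19.04):
  R = 255 by definition for t ≤ 66.
At 7810 K (t = 78.1):
  R = 329.7·(78.1 − 60)^(-0.1332) = 329.7·18.1^(-0.1332) = 329.7·0.67995 = 224.180.
Gain = 224.180 / 255.000 = 0.8791 → 0.879.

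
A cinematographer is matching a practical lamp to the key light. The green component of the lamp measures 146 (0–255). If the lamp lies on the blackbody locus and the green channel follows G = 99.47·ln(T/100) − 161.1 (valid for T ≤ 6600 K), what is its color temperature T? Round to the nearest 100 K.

ln t = (146 + 161.1) / 99.47 = 3.0874.
t = e^3.0874 = 21.919.
T = 100·t = 2192 K → 2200 K to the nearest 100 K.

2200 K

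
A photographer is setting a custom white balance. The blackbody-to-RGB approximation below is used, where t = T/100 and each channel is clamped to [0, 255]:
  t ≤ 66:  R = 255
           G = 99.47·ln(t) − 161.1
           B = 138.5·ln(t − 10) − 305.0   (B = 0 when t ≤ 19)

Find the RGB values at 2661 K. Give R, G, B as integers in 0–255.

R=255, G=165, B=84

t = 2661/100 = 26.61; the t ≤ 66 branch applies.
R = 255 by definition for t ≤ 66.
G = 99.47·ln 26.61 − 161.1 = 99.47·3.2813 − 161.1 = 165.290.
B = 138.5·ln(26.61 − 10) − 305.0 = 138.5·ln 16.61 − 305.0 = 138.5·2.8100 − 305.0 = 84.186.
Rounded: (255, 165, 84).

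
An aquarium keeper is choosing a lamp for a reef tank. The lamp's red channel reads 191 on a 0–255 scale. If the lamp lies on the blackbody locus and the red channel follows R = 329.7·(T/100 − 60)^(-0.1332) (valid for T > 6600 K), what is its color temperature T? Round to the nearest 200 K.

(t − 60)^(-0.1332) = 191/329.7 = 0.57931.
t − 60 = 0.57931^(1/-0.1332) = 0.57931^(-7.508) = 60.245, so t = 120.245.
T = 100·t = 12025 K → 12000 K to the nearest 200 K.

12000 K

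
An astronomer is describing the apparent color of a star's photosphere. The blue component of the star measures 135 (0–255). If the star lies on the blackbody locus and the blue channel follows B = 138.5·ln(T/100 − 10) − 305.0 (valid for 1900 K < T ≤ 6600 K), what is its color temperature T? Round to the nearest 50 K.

3400 K

ln(t − 10) = (135 + 305.0) / 138.5 = 3.1769.
t − 10 = e^3.1769 = 23.972, so t = 33.972.
T = 100·t = 3397 K → 3400 K to the nearest 50 K.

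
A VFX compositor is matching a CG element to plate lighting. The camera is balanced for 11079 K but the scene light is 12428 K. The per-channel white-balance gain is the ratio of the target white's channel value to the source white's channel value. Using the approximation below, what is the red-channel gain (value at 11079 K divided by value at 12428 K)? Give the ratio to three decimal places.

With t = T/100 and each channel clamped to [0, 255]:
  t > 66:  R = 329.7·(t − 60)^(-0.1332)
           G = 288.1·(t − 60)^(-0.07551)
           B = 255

At 12428 K (t = 124.28):
  R = 329.7·(124.28 − 60)^(-0.1332) = 329.7·64.28^(-0.1332) = 329.7·0.57433 = 189.358.
At 11079 K (t = 110.79):
  R = 329.7·(110.79 − 60)^(-0.1332) = 329.7·50.79^(-0.1332) = 329.7·0.59264 = 195.393.
Gain = 195.393 / 189.358 = 1.0319 → 1.032.

1.032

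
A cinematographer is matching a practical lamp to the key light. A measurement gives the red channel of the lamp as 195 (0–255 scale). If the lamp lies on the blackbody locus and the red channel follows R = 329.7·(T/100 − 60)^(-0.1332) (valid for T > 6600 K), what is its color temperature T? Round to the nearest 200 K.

(t − 60)^(-0.1332) = 195/329.7 = 0.59145.
t − 60 = 0.59145^(1/-0.1332) = 0.59145^(-7.508) = 51.564, so t = 111.564.
T = 100·t = 11156 K → 11200 K to the nearest 200 K.

11200 K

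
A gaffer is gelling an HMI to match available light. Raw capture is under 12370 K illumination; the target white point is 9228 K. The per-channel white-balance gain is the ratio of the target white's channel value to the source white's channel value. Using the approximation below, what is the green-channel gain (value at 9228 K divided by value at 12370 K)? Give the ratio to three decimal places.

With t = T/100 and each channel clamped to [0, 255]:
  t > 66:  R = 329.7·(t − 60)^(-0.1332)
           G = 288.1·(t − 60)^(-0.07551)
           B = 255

1.053

At 12370 K (t = 123.7):
  G = 288.1·(123.7 − 60)^(-0.07551) = 288.1·63.7^(-0.07551) = 288.1·0.73075 = 210.529.
At 9228 K (t = 92.28):
  G = 288.1·(92.28 − 60)^(-0.07551) = 288.1·32.28^(-0.07551) = 288.1·0.76924 = 221.617.
Gain = 221.617 / 210.529 = 1.0527 → 1.053.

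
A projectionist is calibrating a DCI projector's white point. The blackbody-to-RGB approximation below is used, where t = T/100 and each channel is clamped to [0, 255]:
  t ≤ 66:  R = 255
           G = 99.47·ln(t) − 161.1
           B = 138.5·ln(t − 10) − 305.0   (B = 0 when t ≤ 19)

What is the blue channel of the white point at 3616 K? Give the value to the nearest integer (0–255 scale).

147

t = 3616/100 = 36.16; the t ≤ 66 branch applies.
B = 138.5·ln(36.16 − 10) − 305.0 = 138.5·ln 26.16 − 305.0 = 138.5·3.2642 − 305.0 = 147.096.
Rounded: 147.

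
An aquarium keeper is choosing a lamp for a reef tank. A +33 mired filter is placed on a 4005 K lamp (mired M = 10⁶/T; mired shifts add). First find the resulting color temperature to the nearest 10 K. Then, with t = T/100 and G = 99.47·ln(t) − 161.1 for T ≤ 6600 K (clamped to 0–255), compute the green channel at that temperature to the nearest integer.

194

M_in = 10⁶/4005 = 249.69; M_out = 249.69 + (+33) = 282.69.
T_out = 10⁶/282.69 = 3537.5 K → 3540 K; t = 35.4.
G = 99.47·ln 35.4 − 161.1 = 99.47·3.5667 − 161.1 = 193.681.
Rounded: 194.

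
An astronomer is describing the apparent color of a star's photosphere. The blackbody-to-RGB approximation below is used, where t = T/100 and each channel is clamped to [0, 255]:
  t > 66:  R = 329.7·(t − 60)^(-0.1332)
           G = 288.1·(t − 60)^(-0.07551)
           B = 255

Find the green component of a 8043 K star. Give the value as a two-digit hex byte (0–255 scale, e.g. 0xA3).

t = 8043/100 = 80.43; the t > 66 branch applies.
G = 288.1·(80.43 − 60)^(-0.07551) = 288.1·20.43^(-0.07551) = 288.1·0.79627 = 229.406.
Rounded: 229; in hex, 0xE5.

0xE5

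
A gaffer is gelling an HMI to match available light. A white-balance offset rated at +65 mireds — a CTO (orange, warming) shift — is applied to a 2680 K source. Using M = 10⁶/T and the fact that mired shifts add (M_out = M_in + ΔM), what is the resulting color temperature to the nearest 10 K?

2280 K

M_in = 10⁶/2680 = 373.13 mireds.
M_out = 373.13 + (+65) = 438.13 mireds.
T_out = 10⁶/438.13 = 2282.4 K → 2280 K.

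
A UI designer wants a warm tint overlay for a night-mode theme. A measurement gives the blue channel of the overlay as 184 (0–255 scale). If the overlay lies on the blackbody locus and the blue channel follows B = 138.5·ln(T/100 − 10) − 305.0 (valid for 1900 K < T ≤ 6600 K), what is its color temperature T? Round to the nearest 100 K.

ln(t − 10) = (184 + 305.0) / 138.5 = 3.5307.
t − 10 = e^3.5307 = 34.147, so t = 44.147.
T = 100·t = 4415 K → 4400 K to the nearest 100 K.

4400 K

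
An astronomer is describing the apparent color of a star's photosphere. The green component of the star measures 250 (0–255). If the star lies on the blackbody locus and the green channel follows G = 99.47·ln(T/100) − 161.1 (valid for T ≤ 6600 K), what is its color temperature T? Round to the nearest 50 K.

ln t = (250 + 161.1) / 99.47 = 4.1329.
t = e^4.1329 = 62.359.
T = 100·t = 6236 K → 6250 K to the nearest 50 K.

6250 K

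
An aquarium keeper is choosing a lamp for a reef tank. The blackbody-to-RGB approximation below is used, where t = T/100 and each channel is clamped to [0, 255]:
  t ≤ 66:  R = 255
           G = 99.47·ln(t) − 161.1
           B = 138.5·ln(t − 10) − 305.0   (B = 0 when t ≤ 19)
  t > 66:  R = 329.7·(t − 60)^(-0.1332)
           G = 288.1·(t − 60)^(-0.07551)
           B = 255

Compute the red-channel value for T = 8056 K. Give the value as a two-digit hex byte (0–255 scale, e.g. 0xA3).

0xDC

t = 8056/100 = 80.56; the t > 66 branch applies.
R = 329.7·(80.56 − 60)^(-0.1332) = 329.7·20.56^(-0.1332) = 329.7·0.66851 = 220.406.
Rounded: 220; in hex, 0xDC.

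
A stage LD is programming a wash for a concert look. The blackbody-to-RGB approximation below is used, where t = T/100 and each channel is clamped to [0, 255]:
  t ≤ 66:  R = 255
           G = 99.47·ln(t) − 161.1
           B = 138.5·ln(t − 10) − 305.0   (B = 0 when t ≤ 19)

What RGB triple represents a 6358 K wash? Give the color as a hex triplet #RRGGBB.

#FFFCF6

t = 6358/100 = 63.58; the t ≤ 66 branch applies.
R = 255 by definition for t ≤ 66.
G = 99.47·ln 63.58 − 161.1 = 99.47·4.1523 − 161.1 = 251.929.
B = 138.5·ln(63.58 − 10) − 305.0 = 138.5·ln 53.58 − 305.0 = 138.5·3.9812 − 305.0 = 246.393.
Rounded: (255, 252, 246).
In hex: #FFFCF6.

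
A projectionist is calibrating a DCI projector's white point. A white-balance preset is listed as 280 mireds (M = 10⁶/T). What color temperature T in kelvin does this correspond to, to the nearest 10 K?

T = 10⁶ / 280 = 3571.43 K → 3570 K.

3570 K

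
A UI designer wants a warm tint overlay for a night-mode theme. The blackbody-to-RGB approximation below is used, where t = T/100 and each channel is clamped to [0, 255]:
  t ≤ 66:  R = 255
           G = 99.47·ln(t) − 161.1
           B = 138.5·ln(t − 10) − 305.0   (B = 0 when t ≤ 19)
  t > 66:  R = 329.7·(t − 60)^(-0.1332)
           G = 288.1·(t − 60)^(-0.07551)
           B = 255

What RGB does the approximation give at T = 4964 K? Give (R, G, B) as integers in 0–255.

t = 4964/100 = 49.64; the t ≤ 66 branch applies.
R = 255 by definition for t ≤ 66.
G = 99.47·ln 49.64 − 161.1 = 99.47·3.9048 − 161.1 = 227.310.
B = 138.5·ln(49.64 − 10) − 305.0 = 138.5·ln 39.64 − 305.0 = 138.5·3.6798 − 305.0 = 204.658.
Rounded: (255, 227, 205).

(255, 227, 205)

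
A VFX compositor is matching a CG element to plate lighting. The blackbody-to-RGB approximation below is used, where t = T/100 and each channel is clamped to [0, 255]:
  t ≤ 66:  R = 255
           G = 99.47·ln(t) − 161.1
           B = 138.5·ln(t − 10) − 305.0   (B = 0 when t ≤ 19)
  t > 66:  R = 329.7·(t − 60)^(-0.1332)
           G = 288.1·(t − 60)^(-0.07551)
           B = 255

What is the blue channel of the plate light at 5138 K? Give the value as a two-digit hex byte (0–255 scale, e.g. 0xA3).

t = 5138/100 = 51.38; the t ≤ 66 branch applies.
B = 138.5·ln(51.38 − 10) − 305.0 = 138.5·ln 41.38 − 305.0 = 138.5·3.7228 − 305.0 = 210.607.
Rounded: 211; in hex, 0xD3.

0xD3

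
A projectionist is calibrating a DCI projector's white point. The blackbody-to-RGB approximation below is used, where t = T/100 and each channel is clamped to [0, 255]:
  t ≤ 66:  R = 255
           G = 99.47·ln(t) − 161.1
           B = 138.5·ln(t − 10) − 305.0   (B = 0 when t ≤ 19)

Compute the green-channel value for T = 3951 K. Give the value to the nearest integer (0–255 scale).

205

t = 3951/100 = 39.51; the t ≤ 66 branch applies.
G = 99.47·ln 39.51 − 161.1 = 99.47·3.6766 − 161.1 = 204.607.
Rounded: 205.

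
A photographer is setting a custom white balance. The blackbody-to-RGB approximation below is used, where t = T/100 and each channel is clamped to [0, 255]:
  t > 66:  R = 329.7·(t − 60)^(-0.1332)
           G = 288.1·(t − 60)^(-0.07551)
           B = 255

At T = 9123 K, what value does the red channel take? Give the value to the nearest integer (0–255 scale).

t = 9123/100 = 91.23; the t > 66 branch applies.
R = 329.7·(91.23 − 60)^(-0.1332) = 329.7·31.23^(-0.1332) = 329.7·0.63230 = 208.469.
Rounded: 208.

208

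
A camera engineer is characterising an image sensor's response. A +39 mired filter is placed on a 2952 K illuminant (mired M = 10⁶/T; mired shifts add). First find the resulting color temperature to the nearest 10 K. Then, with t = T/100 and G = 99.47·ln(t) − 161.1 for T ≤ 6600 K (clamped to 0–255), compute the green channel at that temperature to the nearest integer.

M_in = 10⁶/2952 = 338.75; M_out = 338.75 + (+39) = 377.75.
T_out = 10⁶/377.75 = 2647.2 K → 2650 K; t = 26.5.
G = 99.47·ln 26.5 − 161.1 = 99.47·3.2771 − 161.1 = 164.878.
Rounded: 165.

165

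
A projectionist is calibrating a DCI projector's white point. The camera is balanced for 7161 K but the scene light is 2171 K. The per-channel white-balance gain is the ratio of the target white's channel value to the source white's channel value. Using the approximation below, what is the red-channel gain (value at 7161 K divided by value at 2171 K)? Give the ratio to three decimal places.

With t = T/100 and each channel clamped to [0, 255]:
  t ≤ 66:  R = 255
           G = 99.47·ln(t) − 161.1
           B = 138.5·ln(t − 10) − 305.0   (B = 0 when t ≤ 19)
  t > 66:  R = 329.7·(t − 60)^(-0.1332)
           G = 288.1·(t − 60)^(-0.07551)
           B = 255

At 2171 K (t = 21.71):
  R = 255 by definition for t ≤ 66.
At 7161 K (t = 71.61):
  R = 329.7·(71.61 − 60)^(-0.1332) = 329.7·11.61^(-0.1332) = 329.7·0.72138 = 237.839.
Gain = 237.839 / 255.000 = 0.9327 → 0.933.

0.933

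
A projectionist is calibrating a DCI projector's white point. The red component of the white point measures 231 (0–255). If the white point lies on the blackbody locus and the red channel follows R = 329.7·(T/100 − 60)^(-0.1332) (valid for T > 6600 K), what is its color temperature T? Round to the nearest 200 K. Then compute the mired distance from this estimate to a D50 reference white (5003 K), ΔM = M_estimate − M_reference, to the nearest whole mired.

(t − 60)^(-0.1332) = 231/329.7 = 0.70064.
t − 60 = 0.70064^(1/-0.1332) = 0.70064^(-7.508) = 14.453, so t = 74.453.
T = 100·t = 7445 K → 7400 K to the nearest 200 K.
M_estimate = 10⁶/7400 = 135.14; M_reference = 10⁶/5003 = 199.88.
ΔM = 135.14 − 199.88 = -64.74 → -65 mireds.

-65 mireds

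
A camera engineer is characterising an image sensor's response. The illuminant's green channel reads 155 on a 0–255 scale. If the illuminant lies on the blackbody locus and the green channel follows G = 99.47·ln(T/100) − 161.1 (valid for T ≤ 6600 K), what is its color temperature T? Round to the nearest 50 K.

ln t = (155 + 161.1) / 99.47 = 3.1778.
t = e^3.1778 = 23.995.
T = 100·t = 2399 K → 2400 K to the nearest 50 K.

2400 K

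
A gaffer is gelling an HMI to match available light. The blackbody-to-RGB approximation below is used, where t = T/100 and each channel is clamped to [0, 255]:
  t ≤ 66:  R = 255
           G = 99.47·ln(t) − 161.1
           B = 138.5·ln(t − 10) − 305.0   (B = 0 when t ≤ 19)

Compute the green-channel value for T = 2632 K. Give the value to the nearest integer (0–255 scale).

t = 2632/100 = 26.32; the t ≤ 66 branch applies.
G = 99.47·ln 26.32 − 161.1 = 99.47·3.2703 − 161.1 = 164.200.
Rounded: 164.

164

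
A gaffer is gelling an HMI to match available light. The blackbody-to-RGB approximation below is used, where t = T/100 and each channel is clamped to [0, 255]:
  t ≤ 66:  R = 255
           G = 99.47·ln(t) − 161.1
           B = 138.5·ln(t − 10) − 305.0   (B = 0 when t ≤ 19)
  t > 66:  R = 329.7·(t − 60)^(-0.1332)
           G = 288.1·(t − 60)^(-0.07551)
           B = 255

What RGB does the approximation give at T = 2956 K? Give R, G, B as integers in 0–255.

t = 2956/100 = 29.56; the t ≤ 66 branch applies.
R = 255 by definition for t ≤ 66.
G = 99.47·ln 29.56 − 161.1 = 99.47·3.3864 − 161.1 = 175.747.
B = 138.5·ln(29.56 − 10) − 305.0 = 138.5·ln 19.56 − 305.0 = 138.5·2.9735 − 305.0 = 106.828.
Rounded: (255, 176, 107).

R=255, G=176, B=107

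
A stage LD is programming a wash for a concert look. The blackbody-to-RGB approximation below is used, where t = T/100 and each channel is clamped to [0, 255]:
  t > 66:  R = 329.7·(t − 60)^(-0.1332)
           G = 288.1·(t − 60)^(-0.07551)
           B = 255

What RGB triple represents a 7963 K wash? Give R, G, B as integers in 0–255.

t = 7963/100 = 79.63; the t > 66 branch applies.
R = 329.7·(79.63 − 60)^(-0.1332) = 329.7·19.63^(-0.1332) = 329.7·0.67264 = 221.770.
G = 288.1·(79.63 − 60)^(-0.07551) = 288.1·19.63^(-0.07551) = 288.1·0.79868 = 230.099.
B = 255 by definition for t > 66.
Rounded: (222, 230, 255).

R=222, G=230, B=255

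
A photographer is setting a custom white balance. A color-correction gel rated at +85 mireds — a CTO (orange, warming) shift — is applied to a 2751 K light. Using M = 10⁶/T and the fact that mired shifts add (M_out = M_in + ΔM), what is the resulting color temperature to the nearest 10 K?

M_in = 10⁶/2751 = 363.50 mireds.
M_out = 363.50 + (+85) = 448.50 mireds.
T_out = 10⁶/448.50 = 2229.6 K → 2230 K.

2230 K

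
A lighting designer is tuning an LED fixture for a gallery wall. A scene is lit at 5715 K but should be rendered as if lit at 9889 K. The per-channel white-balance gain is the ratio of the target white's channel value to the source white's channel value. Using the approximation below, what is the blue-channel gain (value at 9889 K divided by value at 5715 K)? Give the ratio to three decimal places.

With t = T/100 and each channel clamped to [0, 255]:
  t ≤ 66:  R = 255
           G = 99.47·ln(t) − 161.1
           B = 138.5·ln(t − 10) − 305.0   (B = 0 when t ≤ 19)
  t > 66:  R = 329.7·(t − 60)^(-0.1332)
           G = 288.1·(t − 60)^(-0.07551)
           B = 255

1.115

At 5715 K (t = 57.15):
  B = 138.5·ln(57.15 − 10) − 305.0 = 138.5·ln 47.15 − 305.0 = 138.5·3.8533 − 305.0 = 228.687.
At 9889 K (t = 98.89):
  B = 255 by definition for t > 66.
Gain = 255.000 / 228.687 = 1.1151 → 1.115.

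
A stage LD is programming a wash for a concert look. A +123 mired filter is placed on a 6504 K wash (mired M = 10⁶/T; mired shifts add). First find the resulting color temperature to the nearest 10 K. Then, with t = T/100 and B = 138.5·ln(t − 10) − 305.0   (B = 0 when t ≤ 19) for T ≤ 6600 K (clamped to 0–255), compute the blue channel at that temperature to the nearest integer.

M_in = 10⁶/6504 = 153.75; M_out = 153.75 + (+123) = 276.75.
T_out = 10⁶/276.75 = 3613.3 K → 3610 K; t = 36.1.
B = 138.5·ln(36.1 − 10) − 305.0 = 138.5·ln 26.1 − 305.0 = 138.5·3.2619 − 305.0 = 146.778.
Rounded: 147.

147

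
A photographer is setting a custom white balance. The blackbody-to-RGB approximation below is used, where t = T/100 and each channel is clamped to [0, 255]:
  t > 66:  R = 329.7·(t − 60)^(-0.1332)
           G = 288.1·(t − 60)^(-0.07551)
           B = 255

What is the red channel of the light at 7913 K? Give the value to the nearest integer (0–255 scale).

t = 7913/100 = 79.13; the t > 66 branch applies.
R = 329.7·(79.13 − 60)^(-0.1332) = 329.7·19.13^(-0.1332) = 329.7·0.67496 = 222.533.
Rounded: 223.

223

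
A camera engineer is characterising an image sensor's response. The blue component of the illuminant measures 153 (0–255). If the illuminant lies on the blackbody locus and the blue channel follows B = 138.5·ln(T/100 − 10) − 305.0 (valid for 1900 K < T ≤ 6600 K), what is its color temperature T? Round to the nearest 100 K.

3700 K

ln(t − 10) = (153 + 305.0) / 138.5 = 3.3069.
t − 10 = e^3.3069 = 27.299, so t = 37.299.
T = 100·t = 3730 K → 3700 K to the nearest 100 K.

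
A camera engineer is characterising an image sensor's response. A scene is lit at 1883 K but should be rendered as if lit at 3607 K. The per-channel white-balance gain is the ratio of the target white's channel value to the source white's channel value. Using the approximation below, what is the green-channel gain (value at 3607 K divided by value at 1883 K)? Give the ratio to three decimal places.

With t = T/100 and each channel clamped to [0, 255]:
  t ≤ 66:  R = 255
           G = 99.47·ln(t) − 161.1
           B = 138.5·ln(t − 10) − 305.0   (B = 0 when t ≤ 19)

1.494

At 1883 K (t = 18.83):
  G = 99.47·ln 18.83 − 161.1 = 99.47·2.9355 − 161.1 = 130.889.
At 3607 K (t = 36.07):
  G = 99.47·ln 36.07 − 161.1 = 99.47·3.5855 − 161.1 = 195.546.
Gain = 195.546 / 130.889 = 1.4940 → 1.494.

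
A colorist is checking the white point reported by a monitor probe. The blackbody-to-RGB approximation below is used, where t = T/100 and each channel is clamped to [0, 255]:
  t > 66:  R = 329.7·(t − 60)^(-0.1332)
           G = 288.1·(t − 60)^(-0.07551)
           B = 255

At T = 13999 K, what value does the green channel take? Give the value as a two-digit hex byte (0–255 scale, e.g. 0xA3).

t = 13999/100 = 139.99; the t > 66 branch applies.
G = 288.1·(139.99 − 60)^(-0.07551) = 288.1·79.99^(-0.07551) = 288.1·0.71829 = 206.940.
Rounded: 207; in hex, 0xCF.

0xCF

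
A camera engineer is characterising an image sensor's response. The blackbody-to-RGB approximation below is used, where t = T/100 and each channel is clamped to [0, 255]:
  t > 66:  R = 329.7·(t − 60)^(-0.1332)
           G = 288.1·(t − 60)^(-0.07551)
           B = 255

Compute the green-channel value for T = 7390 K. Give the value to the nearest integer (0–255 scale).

236

t = 7390/100 = 73.9; the t > 66 branch applies.
G = 288.1·(73.9 − 60)^(-0.07551) = 288.1·13.9^(-0.07551) = 288.1·0.81977 = 236.175.
Rounded: 236.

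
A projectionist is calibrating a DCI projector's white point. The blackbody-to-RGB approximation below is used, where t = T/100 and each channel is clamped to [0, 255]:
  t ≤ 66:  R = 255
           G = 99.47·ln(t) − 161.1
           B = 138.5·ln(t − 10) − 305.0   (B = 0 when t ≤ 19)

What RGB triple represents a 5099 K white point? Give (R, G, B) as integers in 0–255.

(255, 230, 209)

t = 5099/100 = 50.99; the t ≤ 66 branch applies.
R = 255 by definition for t ≤ 66.
G = 99.47·ln 50.99 − 161.1 = 99.47·3.9316 − 161.1 = 229.979.
B = 138.5·ln(50.99 − 10) − 305.0 = 138.5·ln 40.99 − 305.0 = 138.5·3.7133 − 305.0 = 209.296.
Rounded: (255, 230, 209).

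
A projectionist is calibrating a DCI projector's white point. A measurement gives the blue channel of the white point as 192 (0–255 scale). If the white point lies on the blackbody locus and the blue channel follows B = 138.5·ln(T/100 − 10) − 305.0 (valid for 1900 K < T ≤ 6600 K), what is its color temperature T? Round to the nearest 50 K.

4600 K

ln(t − 10) = (192 + 305.0) / 138.5 = 3.5884.
t − 10 = e^3.5884 = 36.178, so t = 46.178.
T = 100·t = 4618 K → 4600 K to the nearest 50 K.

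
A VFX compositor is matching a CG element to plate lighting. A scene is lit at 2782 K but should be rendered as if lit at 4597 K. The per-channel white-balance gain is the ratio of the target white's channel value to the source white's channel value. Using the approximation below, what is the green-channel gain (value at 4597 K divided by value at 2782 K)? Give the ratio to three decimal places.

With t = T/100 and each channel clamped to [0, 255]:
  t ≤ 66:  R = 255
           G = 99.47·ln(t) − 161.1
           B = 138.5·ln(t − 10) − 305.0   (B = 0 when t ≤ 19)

At 2782 K (t = 27.82):
  G = 99.47·ln 27.82 − 161.1 = 99.47·3.3258 − 161.1 = 169.713.
At 4597 K (t = 45.97):
  G = 99.47·ln 45.97 − 161.1 = 99.47·3.8280 − 161.1 = 219.670.
Gain = 219.670 / 169.713 = 1.2944 → 1.294.

1.294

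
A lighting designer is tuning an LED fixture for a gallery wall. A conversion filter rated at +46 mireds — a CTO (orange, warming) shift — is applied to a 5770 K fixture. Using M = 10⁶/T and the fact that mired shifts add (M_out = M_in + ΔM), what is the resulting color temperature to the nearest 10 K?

M_in = 10⁶/5770 = 173.31 mireds.
M_out = 173.31 + (+46) = 219.31 mireds.
T_out = 10⁶/219.31 = 4559.8 K → 4560 K.

4560 K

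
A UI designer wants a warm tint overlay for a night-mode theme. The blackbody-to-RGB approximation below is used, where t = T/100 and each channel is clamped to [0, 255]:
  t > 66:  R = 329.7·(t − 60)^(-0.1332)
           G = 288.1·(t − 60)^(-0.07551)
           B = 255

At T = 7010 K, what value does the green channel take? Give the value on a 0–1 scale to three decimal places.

0.949

t = 7010/100 = 70.1; the t > 66 branch applies.
G = 288.1·(70.1 − 60)^(-0.07551) = 288.1·10.1^(-0.07551) = 288.1·0.83978 = 241.940.
On a 0–1 scale: 241.940/255 = 0.9488 → 0.949.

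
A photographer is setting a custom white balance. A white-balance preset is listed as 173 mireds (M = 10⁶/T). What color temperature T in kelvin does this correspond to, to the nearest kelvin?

T = 10⁶ / 173 = 5780.35 K → 5780 K.

5780 K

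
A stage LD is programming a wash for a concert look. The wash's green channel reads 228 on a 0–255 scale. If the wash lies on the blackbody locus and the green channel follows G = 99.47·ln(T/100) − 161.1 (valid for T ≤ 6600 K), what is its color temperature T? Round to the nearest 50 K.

ln t = (228 + 161.1) / 99.47 = 3.9117.
t = e^3.9117 = 49.985.
T = 100·t = 4999 K → 5000 K to the nearest 50 K.

5000 K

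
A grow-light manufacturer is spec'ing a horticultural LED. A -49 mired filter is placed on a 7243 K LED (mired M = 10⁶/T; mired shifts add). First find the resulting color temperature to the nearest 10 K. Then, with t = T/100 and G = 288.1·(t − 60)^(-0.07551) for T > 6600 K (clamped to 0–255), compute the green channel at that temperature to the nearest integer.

214

M_in = 10⁶/7243 = 138.06; M_out = 138.06 + (-49) = 89.06.
T_out = 10⁶/89.06 = 11227.8 K → 11230 K; t = 112.3.
G = 288.1·(112.3 − 60)^(-0.07551) = 288.1·52.3^(-0.07551) = 288.1·0.74171 = 213.688.
Rounded: 214.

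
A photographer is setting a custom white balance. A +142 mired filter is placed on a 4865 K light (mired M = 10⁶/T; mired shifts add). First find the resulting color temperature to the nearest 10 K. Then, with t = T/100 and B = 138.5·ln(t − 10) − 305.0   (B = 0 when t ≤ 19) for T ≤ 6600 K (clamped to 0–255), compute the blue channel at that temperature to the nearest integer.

M_in = 10⁶/4865 = 205.55; M_out = 205.55 + (+142) = 347.55.
T_out = 10⁶/347.55 = 2877.3 K → 2880 K; t = 28.8.
B = 138.5·ln(28.8 − 10) − 305.0 = 138.5·ln 18.8 − 305.0 = 138.5·2.9339 − 305.0 = 101.339.
Rounded: 101.

101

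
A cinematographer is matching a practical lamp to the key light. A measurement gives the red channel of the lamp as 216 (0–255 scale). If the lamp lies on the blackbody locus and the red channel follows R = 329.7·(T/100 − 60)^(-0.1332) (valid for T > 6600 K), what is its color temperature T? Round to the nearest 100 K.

8400 K

(t − 60)^(-0.1332) = 216/329.7 = 0.65514.
t − 60 = 0.65514^(1/-0.1332) = 0.65514^(-7.508) = 23.926, so t = 83.926.
T = 100·t = 8393 K → 8400 K to the nearest 100 K.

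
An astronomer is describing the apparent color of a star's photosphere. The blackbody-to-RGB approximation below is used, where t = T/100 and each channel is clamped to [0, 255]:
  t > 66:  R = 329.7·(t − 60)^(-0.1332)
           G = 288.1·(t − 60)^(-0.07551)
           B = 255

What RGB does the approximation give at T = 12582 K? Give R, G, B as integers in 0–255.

R=189, G=210, B=255

t = 12582/100 = 125.82; the t > 66 branch applies.
R = 329.7·(125.82 − 60)^(-0.1332) = 329.7·65.82^(-0.1332) = 329.7·0.57253 = 188.762.
G = 288.1·(125.82 − 60)^(-0.07551) = 288.1·65.82^(-0.07551) = 288.1·0.72895 = 210.010.
B = 255 by definition for t > 66.
Rounded: (189, 210, 255).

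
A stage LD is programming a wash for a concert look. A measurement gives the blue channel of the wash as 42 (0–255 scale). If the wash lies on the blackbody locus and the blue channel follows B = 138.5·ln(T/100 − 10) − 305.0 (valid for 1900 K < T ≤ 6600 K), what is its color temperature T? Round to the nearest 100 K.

ln(t − 10) = (42 + 305.0) / 138.5 = 2.5054.
t − 10 = e^2.5054 = 12.249, so t = 22.249.
T = 100·t = 2225 K → 2200 K to the nearest 100 K.

2200 K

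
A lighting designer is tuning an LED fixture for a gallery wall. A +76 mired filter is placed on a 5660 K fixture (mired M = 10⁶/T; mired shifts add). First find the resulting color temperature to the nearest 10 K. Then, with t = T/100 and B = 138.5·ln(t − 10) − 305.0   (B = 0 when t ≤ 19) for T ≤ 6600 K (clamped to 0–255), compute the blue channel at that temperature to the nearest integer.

M_in = 10⁶/5660 = 176.68; M_out = 176.68 + (+76) = 252.68.
T_out = 10⁶/252.68 = 3957.6 K → 3960 K; t = 39.6.
B = 138.5·ln(39.6 − 10) − 305.0 = 138.5·ln 29.6 − 305.0 = 138.5·3.3878 − 305.0 = 164.207.
Rounded: 164.

164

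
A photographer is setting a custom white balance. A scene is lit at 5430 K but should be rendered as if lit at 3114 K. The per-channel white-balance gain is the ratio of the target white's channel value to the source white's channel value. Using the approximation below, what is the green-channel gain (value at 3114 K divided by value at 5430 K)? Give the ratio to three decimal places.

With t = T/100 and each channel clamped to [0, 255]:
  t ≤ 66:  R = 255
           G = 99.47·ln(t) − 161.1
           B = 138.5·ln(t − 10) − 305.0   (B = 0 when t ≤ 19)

At 5430 K (t = 54.3):
  G = 99.47·ln 54.3 − 161.1 = 99.47·3.9945 − 161.1 = 236.235.
At 3114 K (t = 31.14):
  G = 99.47·ln 31.14 − 161.1 = 99.47·3.4385 − 161.1 = 180.927.
Gain = 180.927 / 236.235 = 0.7659 → 0.766.

0.766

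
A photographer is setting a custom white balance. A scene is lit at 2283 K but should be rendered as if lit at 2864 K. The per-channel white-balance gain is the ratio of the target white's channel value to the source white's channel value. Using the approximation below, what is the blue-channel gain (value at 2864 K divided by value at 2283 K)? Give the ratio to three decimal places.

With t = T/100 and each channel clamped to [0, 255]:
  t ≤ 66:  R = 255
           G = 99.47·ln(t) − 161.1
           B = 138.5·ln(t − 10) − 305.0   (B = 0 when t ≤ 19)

At 2283 K (t = 22.83):
  B = 138.5·ln(22.83 − 10) − 305.0 = 138.5·ln 12.83 − 305.0 = 138.5·2.5518 − 305.0 = 48.422.
At 2864 K (t = 28.64):
  B = 138.5·ln(28.64 − 10) − 305.0 = 138.5·ln 18.64 − 305.0 = 138.5·2.9253 − 305.0 = 100.155.
Gain = 100.155 / 48.422 = 2.0684 → 2.068.

2.068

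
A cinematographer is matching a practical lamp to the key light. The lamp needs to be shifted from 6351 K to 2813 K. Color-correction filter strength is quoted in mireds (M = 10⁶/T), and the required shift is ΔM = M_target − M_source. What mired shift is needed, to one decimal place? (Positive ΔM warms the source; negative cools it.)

M_source = 10⁶/6351 = 157.456; M_target = 10⁶/2813 = 355.492.
ΔM = 355.492 − 157.456 = 198.037 → +198.0 mireds, a warming shift.

+198.0 mireds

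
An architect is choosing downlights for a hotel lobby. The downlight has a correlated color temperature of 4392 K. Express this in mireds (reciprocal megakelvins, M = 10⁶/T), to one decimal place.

227.7 mireds

M = 10⁶ / 4392 = 227.687 → 227.7 mireds.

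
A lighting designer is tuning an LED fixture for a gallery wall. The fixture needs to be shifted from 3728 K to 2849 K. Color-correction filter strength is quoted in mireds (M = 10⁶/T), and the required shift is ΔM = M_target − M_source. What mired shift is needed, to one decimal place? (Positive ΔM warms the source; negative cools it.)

M_source = 10⁶/3728 = 268.240; M_target = 10⁶/2849 = 351.000.
ΔM = 351.000 − 268.240 = 82.760 → +82.8 mireds, a warming shift.

+82.8 mireds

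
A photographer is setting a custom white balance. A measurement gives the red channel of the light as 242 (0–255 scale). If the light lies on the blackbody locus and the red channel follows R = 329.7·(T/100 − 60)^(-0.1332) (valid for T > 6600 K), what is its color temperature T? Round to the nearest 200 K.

(t − 60)^(-0.1332) = 242/329.7 = 0.73400.
t − 60 = 0.73400^(1/-0.1332) = 0.73400^(-7.508) = 10.193, so t = 70.193.
T = 100·t = 7019 K → 7000 K to the nearest 200 K.

7000 K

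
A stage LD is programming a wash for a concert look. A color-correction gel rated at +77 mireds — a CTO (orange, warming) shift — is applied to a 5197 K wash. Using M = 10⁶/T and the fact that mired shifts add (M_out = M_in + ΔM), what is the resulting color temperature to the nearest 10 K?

3710 K

M_in = 10⁶/5197 = 192.42 mireds.
M_out = 192.42 + (+77) = 269.42 mireds.
T_out = 10⁶/269.42 = 3711.7 K → 3710 K.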